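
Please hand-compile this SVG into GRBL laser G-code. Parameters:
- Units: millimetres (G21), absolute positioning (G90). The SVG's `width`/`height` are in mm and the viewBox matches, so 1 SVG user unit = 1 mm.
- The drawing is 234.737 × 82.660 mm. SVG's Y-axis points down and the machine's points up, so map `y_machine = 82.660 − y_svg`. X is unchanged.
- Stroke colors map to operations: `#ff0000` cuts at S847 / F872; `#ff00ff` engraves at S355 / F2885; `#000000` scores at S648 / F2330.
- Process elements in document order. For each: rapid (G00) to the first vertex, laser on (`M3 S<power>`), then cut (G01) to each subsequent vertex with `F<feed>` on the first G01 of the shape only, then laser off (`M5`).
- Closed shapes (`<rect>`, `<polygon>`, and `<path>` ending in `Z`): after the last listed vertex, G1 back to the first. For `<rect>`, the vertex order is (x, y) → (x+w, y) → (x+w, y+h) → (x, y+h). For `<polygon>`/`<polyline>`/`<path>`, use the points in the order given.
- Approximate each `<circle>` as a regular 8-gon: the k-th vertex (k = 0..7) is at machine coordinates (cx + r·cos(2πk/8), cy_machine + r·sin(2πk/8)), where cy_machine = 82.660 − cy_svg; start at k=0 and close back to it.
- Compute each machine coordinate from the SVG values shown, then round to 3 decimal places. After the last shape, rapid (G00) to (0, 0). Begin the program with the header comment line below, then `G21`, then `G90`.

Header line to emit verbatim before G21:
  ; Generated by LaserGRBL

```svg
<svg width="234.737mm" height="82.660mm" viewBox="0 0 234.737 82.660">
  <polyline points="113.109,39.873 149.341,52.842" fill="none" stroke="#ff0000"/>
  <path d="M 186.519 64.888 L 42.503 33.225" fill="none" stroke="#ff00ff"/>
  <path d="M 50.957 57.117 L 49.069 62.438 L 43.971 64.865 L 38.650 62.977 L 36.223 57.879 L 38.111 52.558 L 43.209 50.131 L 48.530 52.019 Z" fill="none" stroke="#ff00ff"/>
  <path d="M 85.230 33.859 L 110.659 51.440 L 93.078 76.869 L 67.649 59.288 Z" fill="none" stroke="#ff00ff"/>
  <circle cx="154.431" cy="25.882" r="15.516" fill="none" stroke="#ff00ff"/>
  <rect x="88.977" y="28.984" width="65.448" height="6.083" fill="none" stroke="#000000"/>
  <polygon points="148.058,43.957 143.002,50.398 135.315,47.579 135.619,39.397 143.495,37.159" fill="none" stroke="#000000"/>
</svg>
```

; Generated by LaserGRBL
G21
G90
G00 X113.109 Y42.787
M3 S847
G01 X149.341 Y29.818 F872
M5
G00 X186.519 Y17.772
M3 S355
G01 X42.503 Y49.435 F2885
M5
G00 X50.957 Y25.543
M3 S355
G01 X49.069 Y20.222 F2885
G01 X43.971 Y17.795
G01 X38.650 Y19.683
G01 X36.223 Y24.781
G01 X38.111 Y30.102
G01 X43.209 Y32.529
G01 X48.530 Y30.641
G01 X50.957 Y25.543
M5
G00 X85.230 Y48.801
M3 S355
G01 X110.659 Y31.220 F2885
G01 X93.078 Y5.791
G01 X67.649 Y23.372
G01 X85.230 Y48.801
M5
G00 X169.947 Y56.778
M3 S355
G01 X165.402 Y67.749 F2885
G01 X154.431 Y72.294
G01 X143.460 Y67.749
G01 X138.915 Y56.778
G01 X143.460 Y45.807
G01 X154.431 Y41.262
G01 X165.402 Y45.807
G01 X169.947 Y56.778
M5
G00 X88.977 Y53.676
M3 S648
G01 X154.425 Y53.676 F2330
G01 X154.425 Y47.593
G01 X88.977 Y47.593
G01 X88.977 Y53.676
M5
G00 X148.058 Y38.703
M3 S648
G01 X143.002 Y32.262 F2330
G01 X135.315 Y35.081
G01 X135.619 Y43.263
G01 X143.495 Y45.501
G01 X148.058 Y38.703
M5
G00 X0.000 Y0.000

1 u = 1 mm; y_m = 82.660 − y.

[1] `<polyline>` line segment, #ff0000→cut S847 F872: (113.109,42.787) → (149.341,29.818)

[2] `<path>` line segment, #ff00ff→engrave S355 F2885: (186.519,17.772) → (42.503,49.435)

[3] `<path>` regular polygon, #ff00ff→engrave S355 F2885: (50.957,25.543) → (49.069,20.222) → (43.971,17.795) → (38.650,19.683) → (36.223,24.781) → (38.111,30.102) → (43.209,32.529) → (48.530,30.641) → (50.957,25.543) (closed)

[4] `<path>` regular polygon, #ff00ff→engrave S355 F2885: (85.230,48.801) → (110.659,31.220) → (93.078,5.791) → (67.649,23.372) → (85.230,48.801) (closed)

[5] `<circle>` circle, #ff00ff→engrave S355 F2885: (169.947,56.778) → (165.402,67.749) → (154.431,72.294) → (143.460,67.749) → (138.915,56.778) → (143.460,45.807) → (154.431,41.262) → (165.402,45.807) → (169.947,56.778) (closed)

[6] `<rect>` rectangle, #000000→score S648 F2330: (88.977,53.676) → (154.425,53.676) → (154.425,47.593) → (88.977,47.593) → (88.977,53.676) (closed)

[7] `<polygon>` regular polygon, #000000→score S648 F2330: (148.058,38.703) → (143.002,32.262) → (135.315,35.081) → (135.619,43.263) → (143.495,45.501) → (148.058,38.703) (closed)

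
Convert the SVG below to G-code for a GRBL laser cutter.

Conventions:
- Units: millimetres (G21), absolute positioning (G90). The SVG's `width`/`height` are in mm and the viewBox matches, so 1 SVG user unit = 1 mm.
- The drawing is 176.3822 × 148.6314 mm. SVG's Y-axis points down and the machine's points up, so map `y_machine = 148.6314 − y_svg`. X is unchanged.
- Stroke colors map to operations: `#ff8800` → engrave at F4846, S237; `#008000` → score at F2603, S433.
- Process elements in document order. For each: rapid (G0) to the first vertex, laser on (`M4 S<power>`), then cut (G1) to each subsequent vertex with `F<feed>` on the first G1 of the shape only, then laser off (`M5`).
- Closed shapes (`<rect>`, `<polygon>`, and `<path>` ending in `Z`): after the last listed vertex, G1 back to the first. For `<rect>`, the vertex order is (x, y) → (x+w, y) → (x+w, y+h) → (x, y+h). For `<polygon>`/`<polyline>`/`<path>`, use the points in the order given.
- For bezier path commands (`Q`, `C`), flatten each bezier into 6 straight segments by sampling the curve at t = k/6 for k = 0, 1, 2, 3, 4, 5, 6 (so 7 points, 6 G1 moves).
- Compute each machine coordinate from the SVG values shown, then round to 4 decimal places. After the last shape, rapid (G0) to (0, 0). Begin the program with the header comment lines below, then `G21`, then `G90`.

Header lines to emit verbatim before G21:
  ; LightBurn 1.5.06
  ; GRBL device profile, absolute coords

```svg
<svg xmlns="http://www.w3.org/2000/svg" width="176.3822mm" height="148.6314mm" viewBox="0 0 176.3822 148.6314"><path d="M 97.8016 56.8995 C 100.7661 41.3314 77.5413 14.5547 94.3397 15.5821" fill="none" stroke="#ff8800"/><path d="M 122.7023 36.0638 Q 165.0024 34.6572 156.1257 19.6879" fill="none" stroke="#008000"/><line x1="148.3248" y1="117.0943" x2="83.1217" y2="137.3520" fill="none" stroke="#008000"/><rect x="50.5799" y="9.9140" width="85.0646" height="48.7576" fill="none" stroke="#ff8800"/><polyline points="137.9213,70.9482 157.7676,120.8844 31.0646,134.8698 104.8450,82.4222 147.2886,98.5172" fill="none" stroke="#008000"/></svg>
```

; LightBurn 1.5.06
; GRBL device profile, absolute coords
G21
G90
G0 X97.8016 Y91.7319
M4 S237
G1 X97.4079 Y100.2694 F4846
G1 X94.4886 Y109.5913
G1 X90.8829 Y118.6139
G1 X88.4301 Y126.2536
G1 X88.9692 Y131.4266
G1 X94.3397 Y133.0493
M5
G0 X122.7023 Y112.5676
M4 S433
G1 X135.3808 Y113.4132 F2603
G1 X145.2161 Y115.0123
G1 X152.2082 Y117.3649
G1 X156.3572 Y120.4709
G1 X157.6630 Y124.3305
G1 X156.1257 Y128.9435
M5
G0 X148.3248 Y31.5371
M4 S433
G1 X83.1217 Y11.2794 F2603
M5
G0 X50.5799 Y138.7174
M4 S237
G1 X135.6445 Y138.7174 F4846
G1 X135.6445 Y89.9598
G1 X50.5799 Y89.9598
G1 X50.5799 Y138.7174
M5
G0 X137.9213 Y77.6832
M4 S433
G1 X157.7676 Y27.7470 F2603
G1 X31.0646 Y13.7616
G1 X104.8450 Y66.2092
G1 X147.2886 Y50.1142
M5
G0 X0.0000 Y0.0000

viewBox `0 0 176.3822 148.6314` with mm width/height → 1 unit = 1 mm. Flip: y_m = 148.6314 − y_svg.

**Shape 1** — `<path>` cubic bezier, stroke `#ff8800` → engrave (S237, F4846). Control points (SVG): P0=(97.8016,56.8995), P1=(100.7661,41.3314), P2=(77.5413,14.5547), P3=(94.3397,15.5821); sampled at t=k/6. Machine vertices: (97.8016,91.7319) → (97.4079,100.2694) → (94.4886,109.5913) → (90.8829,118.6139) → (88.4301,126.2536) → (88.9692,131.4266) → (94.3397,133.0493). Open path.

**Shape 2** — `<path>` quadratic bezier, stroke `#008000` → score (S433, F2603). Control points (SVG): P0=(122.7023,36.0638), P1=(165.0024,34.6572), P2=(156.1257,19.6879); sampled at t=k/6. Machine vertices: (122.7023,112.5676) → (135.3808,113.4132) → (145.2161,115.0123) → (152.2082,117.3649) → (156.3572,120.4709) → (157.6630,124.3305) → (156.1257,128.9435). Open path.

**Shape 3** — `<line>` line segment, stroke `#008000` → score (S433, F2603). Machine vertices: (148.3248,31.5371) → (83.1217,11.2794). Open path.

**Shape 4** — `<rect>` rectangle, stroke `#ff8800` → engrave (S237, F4846). Machine vertices: (50.5799,138.7174) → (135.6445,138.7174) → (135.6445,89.9598) → (50.5799,89.9598) → (50.5799,138.7174). Closed: final G1 returns to the first vertex.

**Shape 5** — `<polyline>` open polyline, stroke `#008000` → score (S433, F2603). Machine vertices: (137.9213,77.6832) → (157.7676,27.7470) → (31.0646,13.7616) → (104.8450,66.2092) → (147.2886,50.1142). Open path.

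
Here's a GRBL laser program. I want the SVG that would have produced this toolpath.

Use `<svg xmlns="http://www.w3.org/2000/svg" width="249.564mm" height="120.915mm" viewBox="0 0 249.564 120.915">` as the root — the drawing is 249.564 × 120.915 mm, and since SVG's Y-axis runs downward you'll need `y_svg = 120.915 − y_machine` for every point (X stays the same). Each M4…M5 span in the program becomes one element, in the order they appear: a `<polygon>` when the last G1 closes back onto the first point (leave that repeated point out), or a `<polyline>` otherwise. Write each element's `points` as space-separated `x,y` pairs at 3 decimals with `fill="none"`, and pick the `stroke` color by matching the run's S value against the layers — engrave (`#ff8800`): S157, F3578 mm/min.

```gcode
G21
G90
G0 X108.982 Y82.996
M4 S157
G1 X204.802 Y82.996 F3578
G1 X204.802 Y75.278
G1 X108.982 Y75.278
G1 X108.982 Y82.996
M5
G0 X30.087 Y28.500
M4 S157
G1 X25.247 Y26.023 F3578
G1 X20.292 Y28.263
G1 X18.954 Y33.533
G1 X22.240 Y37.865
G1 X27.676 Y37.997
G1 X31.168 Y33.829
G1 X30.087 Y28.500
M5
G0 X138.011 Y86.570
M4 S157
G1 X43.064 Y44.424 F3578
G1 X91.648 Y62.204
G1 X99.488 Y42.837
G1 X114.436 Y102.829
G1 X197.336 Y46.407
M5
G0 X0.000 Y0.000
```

<svg xmlns="http://www.w3.org/2000/svg" width="249.564mm" height="120.915mm" viewBox="0 0 249.564 120.915">
  <polygon points="108.982,37.919 204.802,37.919 204.802,45.637 108.982,45.637" fill="none" stroke="#ff8800"/>
  <polygon points="30.087,92.415 25.247,94.892 20.292,92.652 18.954,87.382 22.240,83.050 27.676,82.918 31.168,87.086" fill="none" stroke="#ff8800"/>
  <polyline points="138.011,34.345 43.064,76.491 91.648,58.711 99.488,78.078 114.436,18.086 197.336,74.508" fill="none" stroke="#ff8800"/>
</svg>

Each laser-on run becomes one SVG element. Flip Y back into SVG space with y_svg = 120.915 − y_machine. Every run uses S157, so all elements get stroke `#ff8800` (engrave).

Run 1: The run returns to its start, so emit a `<polygon>` with points (Y-flipped): 108.982,37.919 204.802,37.919 204.802,45.637 108.982,45.637.

Run 2: The run returns to its start, so emit a `<polygon>` with points (Y-flipped): 30.087,92.415 25.247,94.892 20.292,92.652 18.954,87.382 22.240,83.050 27.676,82.918 31.168,87.086.

Run 3: The run is open, so emit a `<polyline>` with points (Y-flipped): 138.011,34.345 43.064,76.491 91.648,58.711 99.488,78.078 114.436,18.086 197.336,74.508.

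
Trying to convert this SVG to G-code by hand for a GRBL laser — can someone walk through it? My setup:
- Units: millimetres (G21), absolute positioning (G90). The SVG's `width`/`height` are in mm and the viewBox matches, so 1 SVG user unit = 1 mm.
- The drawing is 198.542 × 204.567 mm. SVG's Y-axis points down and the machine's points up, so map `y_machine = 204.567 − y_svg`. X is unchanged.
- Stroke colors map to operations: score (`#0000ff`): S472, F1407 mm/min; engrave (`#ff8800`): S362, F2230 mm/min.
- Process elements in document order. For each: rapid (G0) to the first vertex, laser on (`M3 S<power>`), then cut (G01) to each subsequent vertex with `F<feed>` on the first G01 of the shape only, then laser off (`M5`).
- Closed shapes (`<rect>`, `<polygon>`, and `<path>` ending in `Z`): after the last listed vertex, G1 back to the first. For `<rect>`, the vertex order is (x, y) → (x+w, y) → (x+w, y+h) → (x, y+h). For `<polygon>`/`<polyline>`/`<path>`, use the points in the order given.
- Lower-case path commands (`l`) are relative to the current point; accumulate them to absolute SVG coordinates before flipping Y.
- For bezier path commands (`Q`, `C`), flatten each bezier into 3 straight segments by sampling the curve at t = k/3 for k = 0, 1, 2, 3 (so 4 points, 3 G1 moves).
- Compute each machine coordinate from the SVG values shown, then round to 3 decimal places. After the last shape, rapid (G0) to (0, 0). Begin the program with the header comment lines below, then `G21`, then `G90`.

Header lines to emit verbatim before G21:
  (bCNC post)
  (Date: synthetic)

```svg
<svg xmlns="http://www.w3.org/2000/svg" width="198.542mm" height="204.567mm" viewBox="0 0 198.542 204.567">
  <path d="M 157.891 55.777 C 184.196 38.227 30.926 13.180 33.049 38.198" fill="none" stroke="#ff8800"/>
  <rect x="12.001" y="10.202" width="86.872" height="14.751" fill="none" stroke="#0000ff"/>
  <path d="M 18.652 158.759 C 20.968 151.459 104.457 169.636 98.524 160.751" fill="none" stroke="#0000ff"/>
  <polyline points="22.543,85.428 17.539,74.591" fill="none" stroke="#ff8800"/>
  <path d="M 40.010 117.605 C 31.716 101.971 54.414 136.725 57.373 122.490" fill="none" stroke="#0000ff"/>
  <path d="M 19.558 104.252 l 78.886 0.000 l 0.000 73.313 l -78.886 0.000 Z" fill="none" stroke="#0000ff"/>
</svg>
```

(bCNC post)
(Date: synthetic)
G21
G90
G0 X157.891 Y148.790
M3 S362
G01 X136.744 Y166.707 F2230
G01 X70.317 Y176.831
G01 X33.049 Y166.369
M5
G0 X12.001 Y194.365
M3 S472
G01 X98.873 Y194.365 F1407
G01 X98.873 Y179.614
G01 X12.001 Y179.614
G01 X12.001 Y194.365
M5
G0 X18.652 Y45.808
M3 S472
G01 X41.707 Y46.562 F1407
G01 X80.968 Y42.006
G01 X98.524 Y43.816
M5
G0 X22.543 Y119.139
M3 S362
G01 X17.539 Y129.976 F2230
M5
G0 X40.010 Y86.962
M3 S472
G01 X40.168 Y89.481 F1407
G01 X49.713 Y80.491
G01 X57.373 Y82.077
M5
G0 X19.558 Y100.315
M3 S472
G01 X98.444 Y100.315 F1407
G01 X98.444 Y27.002
G01 X19.558 Y27.002
G01 X19.558 Y100.315
M5
G0 X0.000 Y0.000

viewBox `0 0 198.542 204.567` with mm width/height → 1 unit = 1 mm. Flip: y_m = 204.567 − y_svg.

**Shape 1** — `<path>` cubic bezier, stroke `#ff8800` → engrave (S362, F2230). Control points (SVG): P0=(157.891,55.777), P1=(184.196,38.227), P2=(30.926,13.180), P3=(33.049,38.198); sampled at t=k/3. Machine vertices: (157.891,148.790) → (136.744,166.707) → (70.317,176.831) → (33.049,166.369). Open path.

**Shape 2** — `<rect>` rectangle, stroke `#0000ff` → score (S472, F1407). Machine vertices: (12.001,194.365) → (98.873,194.365) → (98.873,179.614) → (12.001,179.614) → (12.001,194.365). Closed: final G1 returns to the first vertex.

**Shape 3** — `<path>` cubic bezier, stroke `#0000ff` → score (S472, F1407). Control points (SVG): P0=(18.652,158.759), P1=(20.968,151.459), P2=(104.457,169.636), P3=(98.524,160.751); sampled at t=k/3. Machine vertices: (18.652,45.808) → (41.707,46.562) → (80.968,42.006) → (98.524,43.816). Open path.

**Shape 4** — `<polyline>` line segment, stroke `#ff8800` → engrave (S362, F2230). Machine vertices: (22.543,119.139) → (17.539,129.976). Open path.

**Shape 5** — `<path>` cubic bezier, stroke `#0000ff` → score (S472, F1407). Control points (SVG): P0=(40.010,117.605), P1=(31.716,101.971), P2=(54.414,136.725), P3=(57.373,122.490); sampled at t=k/3. Machine vertices: (40.010,86.962) → (40.168,89.481) → (49.713,80.491) → (57.373,82.077). Open path.

**Shape 6** — `<path>` rectangle, stroke `#0000ff` → score (S472, F1407). Machine vertices: (19.558,100.315) → (98.444,100.315) → (98.444,27.002) → (19.558,27.002) → (19.558,100.315). Closed: final G1 returns to the first vertex.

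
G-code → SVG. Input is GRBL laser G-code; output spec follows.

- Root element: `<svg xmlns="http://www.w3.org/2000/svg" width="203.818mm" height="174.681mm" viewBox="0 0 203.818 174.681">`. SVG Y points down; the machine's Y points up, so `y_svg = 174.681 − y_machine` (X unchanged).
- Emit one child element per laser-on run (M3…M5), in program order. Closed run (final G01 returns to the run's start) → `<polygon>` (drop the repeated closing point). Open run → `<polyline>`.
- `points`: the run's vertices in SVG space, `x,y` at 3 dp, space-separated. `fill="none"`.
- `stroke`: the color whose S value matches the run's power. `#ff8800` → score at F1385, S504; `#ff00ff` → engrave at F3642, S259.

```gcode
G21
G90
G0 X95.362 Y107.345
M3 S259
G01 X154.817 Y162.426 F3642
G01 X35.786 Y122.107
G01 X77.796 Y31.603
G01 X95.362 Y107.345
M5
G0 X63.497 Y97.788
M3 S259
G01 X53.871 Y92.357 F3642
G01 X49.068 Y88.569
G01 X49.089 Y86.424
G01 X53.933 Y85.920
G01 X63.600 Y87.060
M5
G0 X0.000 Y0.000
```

<svg xmlns="http://www.w3.org/2000/svg" width="203.818mm" height="174.681mm" viewBox="0 0 203.818 174.681">
  <polygon points="95.362,67.336 154.817,12.255 35.786,52.574 77.796,143.078" fill="none" stroke="#ff00ff"/>
  <polyline points="63.497,76.893 53.871,82.324 49.068,86.112 49.089,88.257 53.933,88.761 63.600,87.621" fill="none" stroke="#ff00ff"/>
</svg>

y_svg = 174.681 − y_m. Every run uses S259, so all elements get stroke `#ff00ff` (engrave).

[1] closed run; points: 95.362,67.336 154.817,12.255 35.786,52.574 77.796,143.078

[2] open run; points: 63.497,76.893 53.871,82.324 49.068,86.112 49.089,88.257 53.933,88.761 63.600,87.621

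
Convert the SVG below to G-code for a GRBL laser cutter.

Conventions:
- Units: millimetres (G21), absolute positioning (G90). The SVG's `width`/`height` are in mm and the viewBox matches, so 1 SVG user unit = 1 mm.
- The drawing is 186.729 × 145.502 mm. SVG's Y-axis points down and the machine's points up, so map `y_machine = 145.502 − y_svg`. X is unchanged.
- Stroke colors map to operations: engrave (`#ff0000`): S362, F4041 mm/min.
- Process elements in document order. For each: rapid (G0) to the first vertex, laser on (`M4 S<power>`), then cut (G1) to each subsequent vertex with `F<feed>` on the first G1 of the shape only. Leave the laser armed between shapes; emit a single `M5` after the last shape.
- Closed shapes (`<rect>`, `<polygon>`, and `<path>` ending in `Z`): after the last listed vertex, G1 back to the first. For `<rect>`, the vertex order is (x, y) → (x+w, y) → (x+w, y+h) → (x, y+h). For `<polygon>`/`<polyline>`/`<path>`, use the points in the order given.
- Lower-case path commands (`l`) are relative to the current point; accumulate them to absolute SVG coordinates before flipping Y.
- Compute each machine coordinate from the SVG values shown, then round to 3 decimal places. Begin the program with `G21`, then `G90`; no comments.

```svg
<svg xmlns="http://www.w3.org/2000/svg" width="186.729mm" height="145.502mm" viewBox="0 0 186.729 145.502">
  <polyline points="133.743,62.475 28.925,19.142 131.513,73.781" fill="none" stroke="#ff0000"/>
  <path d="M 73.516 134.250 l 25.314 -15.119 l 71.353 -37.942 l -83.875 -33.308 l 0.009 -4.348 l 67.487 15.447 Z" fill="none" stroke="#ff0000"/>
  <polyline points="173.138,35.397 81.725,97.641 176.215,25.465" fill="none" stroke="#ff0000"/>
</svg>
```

1 u = 1 mm; y_m = 145.502 − y.

[1] `<polyline>` open polyline, #ff0000→engrave S362 F4041: (133.743,83.027) → (28.925,126.360) → (131.513,71.721)

[2] `<path>` closed polygon, #ff0000→engrave S362 F4041: (73.516,11.252) → (98.830,26.371) → (170.183,64.313) → (86.308,97.621) → (86.317,101.969) → (153.804,86.522) → (73.516,11.252) (closed)

[3] `<polyline>` open polyline, #ff0000→engrave S362 F4041: (173.138,110.105) → (81.725,47.861) → (176.215,120.037)

G21
G90
G0 X133.743 Y83.027
M4 S362
G1 X28.925 Y126.360 F4041
G1 X131.513 Y71.721
G0 X73.516 Y11.252
M4 S362
G1 X98.830 Y26.371 F4041
G1 X170.183 Y64.313
G1 X86.308 Y97.621
G1 X86.317 Y101.969
G1 X153.804 Y86.522
G1 X73.516 Y11.252
G0 X173.138 Y110.105
M4 S362
G1 X81.725 Y47.861 F4041
G1 X176.215 Y120.037
M5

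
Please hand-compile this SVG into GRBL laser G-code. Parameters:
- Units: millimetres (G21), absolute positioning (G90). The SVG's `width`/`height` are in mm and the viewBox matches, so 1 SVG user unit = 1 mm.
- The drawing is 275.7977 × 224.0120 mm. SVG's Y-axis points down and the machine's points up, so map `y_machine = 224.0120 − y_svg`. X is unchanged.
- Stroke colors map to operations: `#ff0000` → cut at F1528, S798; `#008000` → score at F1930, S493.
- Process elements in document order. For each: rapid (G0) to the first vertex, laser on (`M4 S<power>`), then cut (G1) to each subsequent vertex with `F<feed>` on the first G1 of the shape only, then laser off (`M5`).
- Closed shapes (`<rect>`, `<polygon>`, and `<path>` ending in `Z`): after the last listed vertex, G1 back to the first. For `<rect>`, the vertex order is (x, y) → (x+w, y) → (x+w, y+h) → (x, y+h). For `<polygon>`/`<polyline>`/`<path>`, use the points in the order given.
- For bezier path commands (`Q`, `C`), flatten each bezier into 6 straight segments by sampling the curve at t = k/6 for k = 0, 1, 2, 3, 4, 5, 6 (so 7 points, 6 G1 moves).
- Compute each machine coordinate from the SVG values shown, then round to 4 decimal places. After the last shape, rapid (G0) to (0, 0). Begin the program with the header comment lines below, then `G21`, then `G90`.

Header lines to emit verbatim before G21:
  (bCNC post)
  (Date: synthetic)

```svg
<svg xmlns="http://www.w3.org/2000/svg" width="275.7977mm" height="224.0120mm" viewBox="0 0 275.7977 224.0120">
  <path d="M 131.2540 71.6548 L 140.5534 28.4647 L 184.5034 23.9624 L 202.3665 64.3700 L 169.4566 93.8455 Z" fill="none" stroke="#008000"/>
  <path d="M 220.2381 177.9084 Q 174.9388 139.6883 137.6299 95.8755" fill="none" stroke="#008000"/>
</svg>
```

(bCNC post)
(Date: synthetic)
G21
G90
G0 X131.2540 Y152.3572
M4 S493
G1 X140.5534 Y195.5473 F1930
G1 X184.5034 Y200.0496
G1 X202.3665 Y159.6420
G1 X169.4566 Y130.1665
G1 X131.2540 Y152.3572
M5
G0 X220.2381 Y46.1036
M4 S493
G1 X205.3603 Y58.9990 F1930
G1 X190.9264 Y72.2051
G1 X176.9364 Y85.7219
G1 X163.3903 Y99.5494
G1 X150.2882 Y113.6876
G1 X137.6299 Y128.1365
M5
G0 X0.0000 Y0.0000

1 u = 1 mm; y_m = 224.0120 − y.

[1] `<path>` regular polygon, #008000→score S493 F1930: (131.2540,152.3572) → (140.5534,195.5473) → (184.5034,200.0496) → (202.3665,159.6420) → (169.4566,130.1665) → (131.2540,152.3572) (closed)

[2] `<path>` quadratic bezier, #008000→score S493 F1930: (220.2381,46.1036) → (205.3603,58.9990) → (190.9264,72.2051) → (176.9364,85.7219) → (163.3903,99.5494) → (150.2882,113.6876) → (137.6299,128.1365)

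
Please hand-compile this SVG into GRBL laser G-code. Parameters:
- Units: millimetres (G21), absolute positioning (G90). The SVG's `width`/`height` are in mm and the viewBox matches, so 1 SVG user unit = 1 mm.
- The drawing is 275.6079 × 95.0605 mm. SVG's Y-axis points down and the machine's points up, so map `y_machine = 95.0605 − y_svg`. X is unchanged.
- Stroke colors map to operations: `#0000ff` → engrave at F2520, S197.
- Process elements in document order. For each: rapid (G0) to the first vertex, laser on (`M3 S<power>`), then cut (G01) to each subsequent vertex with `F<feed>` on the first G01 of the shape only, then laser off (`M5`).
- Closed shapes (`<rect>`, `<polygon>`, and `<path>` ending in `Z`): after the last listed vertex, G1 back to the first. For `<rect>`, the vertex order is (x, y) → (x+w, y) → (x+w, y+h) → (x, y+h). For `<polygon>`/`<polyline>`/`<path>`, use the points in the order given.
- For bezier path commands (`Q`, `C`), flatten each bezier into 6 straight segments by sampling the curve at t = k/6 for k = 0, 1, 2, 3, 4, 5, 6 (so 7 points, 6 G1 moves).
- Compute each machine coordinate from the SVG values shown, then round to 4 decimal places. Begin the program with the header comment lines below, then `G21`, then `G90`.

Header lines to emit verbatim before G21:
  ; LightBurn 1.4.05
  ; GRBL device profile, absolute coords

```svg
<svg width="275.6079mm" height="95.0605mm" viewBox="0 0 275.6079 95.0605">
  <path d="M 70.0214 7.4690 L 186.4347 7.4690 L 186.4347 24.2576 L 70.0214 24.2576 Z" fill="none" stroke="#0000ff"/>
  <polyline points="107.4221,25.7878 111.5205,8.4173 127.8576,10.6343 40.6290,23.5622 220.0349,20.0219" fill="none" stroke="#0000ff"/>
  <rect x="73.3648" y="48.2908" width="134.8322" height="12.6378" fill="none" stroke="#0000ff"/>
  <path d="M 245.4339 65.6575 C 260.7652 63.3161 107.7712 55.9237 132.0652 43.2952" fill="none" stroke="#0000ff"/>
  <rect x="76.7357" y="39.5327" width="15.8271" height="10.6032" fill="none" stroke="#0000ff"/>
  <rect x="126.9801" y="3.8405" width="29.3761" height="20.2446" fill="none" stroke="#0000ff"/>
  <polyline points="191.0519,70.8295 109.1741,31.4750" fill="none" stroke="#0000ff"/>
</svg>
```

viewBox `0 0 275.6079 95.0605` with mm width/height → 1 unit = 1 mm. Flip: y_m = 95.0605 − y_svg.

**Shape 1** — `<path>` rectangle, stroke `#0000ff` → engrave (S197, F2520). Machine vertices: (70.0214,87.5915) → (186.4347,87.5915) → (186.4347,70.8029) → (70.0214,70.8029) → (70.0214,87.5915). Closed: final G1 returns to the first vertex.

**Shape 2** — `<polyline>` open polyline, stroke `#0000ff` → engrave (S197, F2520). Machine vertices: (107.4221,69.2727) → (111.5205,86.6432) → (127.8576,84.4262) → (40.6290,71.4983) → (220.0349,75.0386). Open path.

**Shape 3** — `<rect>` rectangle, stroke `#0000ff` → engrave (S197, F2520). Machine vertices: (73.3648,46.7697) → (208.1970,46.7697) → (208.1970,34.1319) → (73.3648,34.1319) → (73.3648,46.7697). Closed: final G1 returns to the first vertex.

**Shape 4** — `<path>` cubic bezier, stroke `#0000ff` → engrave (S197, F2520). Control points (SVG): P0=(245.4339,65.6575), P1=(260.7652,63.3161), P2=(107.7712,55.9237), P3=(132.0652,43.2952); sampled at t=k/6. Machine vertices: (245.4339,29.4030) → (240.6725,30.9955) → (217.4573,33.4349) → (185.3885,36.7265) → (154.0667,40.8753) → (133.0921,45.8865) → (132.0652,51.7653). Open path.

**Shape 5** — `<rect>` rectangle, stroke `#0000ff` → engrave (S197, F2520). Machine vertices: (76.7357,55.5278) → (92.5628,55.5278) → (92.5628,44.9246) → (76.7357,44.9246) → (76.7357,55.5278). Closed: final G1 returns to the first vertex.

**Shape 6** — `<rect>` rectangle, stroke `#0000ff` → engrave (S197, F2520). Machine vertices: (126.9801,91.2200) → (156.3562,91.2200) → (156.3562,70.9754) → (126.9801,70.9754) → (126.9801,91.2200). Closed: final G1 returns to the first vertex.

**Shape 7** — `<polyline>` line segment, stroke `#0000ff` → engrave (S197, F2520). Machine vertices: (191.0519,24.2310) → (109.1741,63.5855). Open path.

; LightBurn 1.4.05
; GRBL device profile, absolute coords
G21
G90
G0 X70.0214 Y87.5915
M3 S197
G01 X186.4347 Y87.5915 F2520
G01 X186.4347 Y70.8029
G01 X70.0214 Y70.8029
G01 X70.0214 Y87.5915
M5
G0 X107.4221 Y69.2727
M3 S197
G01 X111.5205 Y86.6432 F2520
G01 X127.8576 Y84.4262
G01 X40.6290 Y71.4983
G01 X220.0349 Y75.0386
M5
G0 X73.3648 Y46.7697
M3 S197
G01 X208.1970 Y46.7697 F2520
G01 X208.1970 Y34.1319
G01 X73.3648 Y34.1319
G01 X73.3648 Y46.7697
M5
G0 X245.4339 Y29.4030
M3 S197
G01 X240.6725 Y30.9955 F2520
G01 X217.4573 Y33.4349
G01 X185.3885 Y36.7265
G01 X154.0667 Y40.8753
G01 X133.0921 Y45.8865
G01 X132.0652 Y51.7653
M5
G0 X76.7357 Y55.5278
M3 S197
G01 X92.5628 Y55.5278 F2520
G01 X92.5628 Y44.9246
G01 X76.7357 Y44.9246
G01 X76.7357 Y55.5278
M5
G0 X126.9801 Y91.2200
M3 S197
G01 X156.3562 Y91.2200 F2520
G01 X156.3562 Y70.9754
G01 X126.9801 Y70.9754
G01 X126.9801 Y91.2200
M5
G0 X191.0519 Y24.2310
M3 S197
G01 X109.1741 Y63.5855 F2520
M5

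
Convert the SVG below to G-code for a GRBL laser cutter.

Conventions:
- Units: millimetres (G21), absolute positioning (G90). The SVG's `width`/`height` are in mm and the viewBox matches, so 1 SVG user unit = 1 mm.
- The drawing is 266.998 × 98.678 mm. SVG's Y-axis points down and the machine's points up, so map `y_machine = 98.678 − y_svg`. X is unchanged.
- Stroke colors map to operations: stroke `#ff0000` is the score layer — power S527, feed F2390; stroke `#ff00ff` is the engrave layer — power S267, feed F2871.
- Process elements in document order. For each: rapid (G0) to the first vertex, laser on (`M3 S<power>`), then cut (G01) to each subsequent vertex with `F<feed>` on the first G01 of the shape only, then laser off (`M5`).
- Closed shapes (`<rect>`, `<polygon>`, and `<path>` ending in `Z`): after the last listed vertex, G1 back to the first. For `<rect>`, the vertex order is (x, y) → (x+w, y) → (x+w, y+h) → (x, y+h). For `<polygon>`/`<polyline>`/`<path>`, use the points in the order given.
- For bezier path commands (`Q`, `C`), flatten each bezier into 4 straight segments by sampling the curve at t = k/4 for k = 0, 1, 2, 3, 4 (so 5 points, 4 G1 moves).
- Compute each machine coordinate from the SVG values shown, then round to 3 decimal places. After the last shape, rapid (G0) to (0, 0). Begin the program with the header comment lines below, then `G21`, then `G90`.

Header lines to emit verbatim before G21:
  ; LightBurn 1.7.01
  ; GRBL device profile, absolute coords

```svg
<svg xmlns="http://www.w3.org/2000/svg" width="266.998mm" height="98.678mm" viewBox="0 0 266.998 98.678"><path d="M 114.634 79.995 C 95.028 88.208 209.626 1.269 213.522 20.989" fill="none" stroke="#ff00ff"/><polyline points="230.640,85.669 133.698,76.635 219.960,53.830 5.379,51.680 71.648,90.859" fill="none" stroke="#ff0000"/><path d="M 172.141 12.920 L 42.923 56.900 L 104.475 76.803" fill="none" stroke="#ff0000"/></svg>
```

Since the viewBox matches the mm dimensions, user units are millimetres directly. The only transform is the Y-flip y_m = 98.678 − y_svg.

Shape 1 is a cubic bezier drawn with `<path>`. Its stroke #ff00ff means engrave at S267, F2871. After flipping Y the toolpath is (114.634,18.683) → (121.266,27.211) → (155.265,52.501) → (193.670,75.634) → (213.522,77.689).

Shape 2 is a open polyline drawn with `<polyline>`. Its stroke #ff0000 means score at S527, F2390. After flipping Y the toolpath is (230.640,13.009) → (133.698,22.043) → (219.960,44.848) → (5.379,46.998) → (71.648,7.819).

Shape 3 is a open polyline drawn with `<path>`. Its stroke #ff0000 means score at S527, F2390. After flipping Y the toolpath is (172.141,85.758) → (42.923,41.778) → (104.475,21.875).

; LightBurn 1.7.01
; GRBL device profile, absolute coords
G21
G90
G0 X114.634 Y18.683
M3 S267
G01 X121.266 Y27.211 F2871
G01 X155.265 Y52.501
G01 X193.670 Y75.634
G01 X213.522 Y77.689
M5
G0 X230.640 Y13.009
M3 S527
G01 X133.698 Y22.043 F2390
G01 X219.960 Y44.848
G01 X5.379 Y46.998
G01 X71.648 Y7.819
M5
G0 X172.141 Y85.758
M3 S527
G01 X42.923 Y41.778 F2390
G01 X104.475 Y21.875
M5
G0 X0.000 Y0.000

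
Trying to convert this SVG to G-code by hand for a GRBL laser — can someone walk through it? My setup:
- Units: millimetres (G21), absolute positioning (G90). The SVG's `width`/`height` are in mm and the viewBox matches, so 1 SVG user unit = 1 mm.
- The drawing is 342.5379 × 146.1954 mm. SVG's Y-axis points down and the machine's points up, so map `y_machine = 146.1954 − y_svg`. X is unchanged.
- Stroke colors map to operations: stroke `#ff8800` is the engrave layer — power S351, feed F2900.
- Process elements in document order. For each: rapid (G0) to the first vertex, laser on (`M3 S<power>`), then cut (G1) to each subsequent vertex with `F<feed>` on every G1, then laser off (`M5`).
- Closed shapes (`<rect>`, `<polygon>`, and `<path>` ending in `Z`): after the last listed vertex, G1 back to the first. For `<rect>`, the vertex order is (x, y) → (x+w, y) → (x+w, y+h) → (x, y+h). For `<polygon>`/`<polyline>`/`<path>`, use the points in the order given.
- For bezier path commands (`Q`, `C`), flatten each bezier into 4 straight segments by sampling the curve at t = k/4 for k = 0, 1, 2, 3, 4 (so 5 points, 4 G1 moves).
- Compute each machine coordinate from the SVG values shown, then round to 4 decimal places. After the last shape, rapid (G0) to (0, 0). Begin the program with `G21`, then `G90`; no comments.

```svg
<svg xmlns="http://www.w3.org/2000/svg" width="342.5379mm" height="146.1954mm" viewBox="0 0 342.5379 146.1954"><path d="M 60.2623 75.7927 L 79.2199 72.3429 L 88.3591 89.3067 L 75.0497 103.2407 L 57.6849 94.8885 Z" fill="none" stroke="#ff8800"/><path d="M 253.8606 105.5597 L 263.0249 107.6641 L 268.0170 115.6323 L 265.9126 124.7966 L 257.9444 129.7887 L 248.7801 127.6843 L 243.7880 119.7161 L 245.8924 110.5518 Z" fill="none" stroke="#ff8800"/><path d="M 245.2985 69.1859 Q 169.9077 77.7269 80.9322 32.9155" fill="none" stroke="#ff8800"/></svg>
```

Since the viewBox matches the mm dimensions, user units are millimetres directly. The only transform is the Y-flip y_m = 146.1954 − y_svg.

Shape 1 is a regular polygon drawn with `<path>`. Its stroke #ff8800 means engrave at S351, F2900. After flipping Y the toolpath is (60.2623,70.4027) → (79.2199,73.8525) → (88.3591,56.8887) → (75.0497,42.9547) → (57.6849,51.3069) → (60.2623,70.4027), returning to the start.

Shape 2 is a regular polygon drawn with `<path>`. Its stroke #ff8800 means engrave at S351, F2900. After flipping Y the toolpath is (253.8606,40.6357) → (263.0249,38.5313) → (268.0170,30.5631) → (265.9126,21.3988) → (257.9444,16.4067) → (248.7801,18.5111) → (243.7880,26.4793) → (245.8924,35.6436) → (253.8606,40.6357), returning to the start.

Shape 3 is a quadratic bezier drawn with `<path>`. Its stroke #ff8800 means engrave at S351, F2900. After flipping Y the toolpath is (245.2985,77.0095) → (206.7541,76.0735) → (166.5115,81.8066) → (124.5709,94.2087) → (80.9322,113.2799).

G21
G90
G0 X60.2623 Y70.4027
M3 S351
G1 X79.2199 Y73.8525 F2900
G1 X88.3591 Y56.8887 F2900
G1 X75.0497 Y42.9547 F2900
G1 X57.6849 Y51.3069 F2900
G1 X60.2623 Y70.4027 F2900
M5
G0 X253.8606 Y40.6357
M3 S351
G1 X263.0249 Y38.5313 F2900
G1 X268.0170 Y30.5631 F2900
G1 X265.9126 Y21.3988 F2900
G1 X257.9444 Y16.4067 F2900
G1 X248.7801 Y18.5111 F2900
G1 X243.7880 Y26.4793 F2900
G1 X245.8924 Y35.6436 F2900
G1 X253.8606 Y40.6357 F2900
M5
G0 X245.2985 Y77.0095
M3 S351
G1 X206.7541 Y76.0735 F2900
G1 X166.5115 Y81.8066 F2900
G1 X124.5709 Y94.2087 F2900
G1 X80.9322 Y113.2799 F2900
M5
G0 X0.0000 Y0.0000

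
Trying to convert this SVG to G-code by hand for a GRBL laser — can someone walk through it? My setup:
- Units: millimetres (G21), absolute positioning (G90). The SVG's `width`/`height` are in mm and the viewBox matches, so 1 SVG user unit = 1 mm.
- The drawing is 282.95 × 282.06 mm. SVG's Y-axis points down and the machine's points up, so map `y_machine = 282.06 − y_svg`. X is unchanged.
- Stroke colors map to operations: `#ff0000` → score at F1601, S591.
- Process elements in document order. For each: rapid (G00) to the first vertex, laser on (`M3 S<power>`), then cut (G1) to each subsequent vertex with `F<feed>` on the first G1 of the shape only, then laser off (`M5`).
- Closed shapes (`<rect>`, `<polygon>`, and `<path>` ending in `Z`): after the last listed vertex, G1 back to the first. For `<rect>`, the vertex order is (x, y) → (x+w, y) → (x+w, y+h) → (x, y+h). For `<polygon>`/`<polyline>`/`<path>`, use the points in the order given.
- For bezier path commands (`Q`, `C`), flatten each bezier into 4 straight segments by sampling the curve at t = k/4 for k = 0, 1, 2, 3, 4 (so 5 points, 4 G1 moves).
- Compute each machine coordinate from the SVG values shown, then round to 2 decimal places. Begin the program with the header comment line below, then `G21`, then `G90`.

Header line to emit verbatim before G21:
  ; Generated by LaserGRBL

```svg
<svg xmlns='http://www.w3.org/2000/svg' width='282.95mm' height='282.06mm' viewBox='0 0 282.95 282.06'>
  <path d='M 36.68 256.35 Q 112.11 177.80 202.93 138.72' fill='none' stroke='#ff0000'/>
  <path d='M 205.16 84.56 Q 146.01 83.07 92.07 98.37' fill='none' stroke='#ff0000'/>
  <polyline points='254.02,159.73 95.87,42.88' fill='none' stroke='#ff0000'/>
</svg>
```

viewBox `0 0 282.95 282.06` with mm width/height → 1 unit = 1 mm. Flip: y_m = 282.06 − y_svg.

**Shape 1** — `<path>` quadratic bezier, stroke `#ff0000` → score (S591, F1601). Control points (SVG): P0=(36.68,256.35), P1=(112.11,177.80), P2=(202.93,138.72); sampled at t=k/4. Machine vertices: (36.68,25.71) → (75.36,62.52) → (115.96,94.39) → (158.48,121.33) → (202.93,143.34). Open path.

**Shape 2** — `<path>` quadratic bezier, stroke `#ff0000` → score (S591, F1601). Control points (SVG): P0=(205.16,84.56), P1=(146.01,83.07), P2=(92.07,98.37); sampled at t=k/4. Machine vertices: (205.16,197.50) → (175.91,197.20) → (147.31,194.79) → (119.37,190.29) → (92.07,183.69). Open path.

**Shape 3** — `<polyline>` line segment, stroke `#ff0000` → score (S591, F1601). Machine vertices: (254.02,122.33) → (95.87,239.18). Open path.

; Generated by LaserGRBL
G21
G90
G00 X36.68 Y25.71
M3 S591
G1 X75.36 Y62.52 F1601
G1 X115.96 Y94.39
G1 X158.48 Y121.33
G1 X202.93 Y143.34
M5
G00 X205.16 Y197.50
M3 S591
G1 X175.91 Y197.20 F1601
G1 X147.31 Y194.79
G1 X119.37 Y190.29
G1 X92.07 Y183.69
M5
G00 X254.02 Y122.33
M3 S591
G1 X95.87 Y239.18 F1601
M5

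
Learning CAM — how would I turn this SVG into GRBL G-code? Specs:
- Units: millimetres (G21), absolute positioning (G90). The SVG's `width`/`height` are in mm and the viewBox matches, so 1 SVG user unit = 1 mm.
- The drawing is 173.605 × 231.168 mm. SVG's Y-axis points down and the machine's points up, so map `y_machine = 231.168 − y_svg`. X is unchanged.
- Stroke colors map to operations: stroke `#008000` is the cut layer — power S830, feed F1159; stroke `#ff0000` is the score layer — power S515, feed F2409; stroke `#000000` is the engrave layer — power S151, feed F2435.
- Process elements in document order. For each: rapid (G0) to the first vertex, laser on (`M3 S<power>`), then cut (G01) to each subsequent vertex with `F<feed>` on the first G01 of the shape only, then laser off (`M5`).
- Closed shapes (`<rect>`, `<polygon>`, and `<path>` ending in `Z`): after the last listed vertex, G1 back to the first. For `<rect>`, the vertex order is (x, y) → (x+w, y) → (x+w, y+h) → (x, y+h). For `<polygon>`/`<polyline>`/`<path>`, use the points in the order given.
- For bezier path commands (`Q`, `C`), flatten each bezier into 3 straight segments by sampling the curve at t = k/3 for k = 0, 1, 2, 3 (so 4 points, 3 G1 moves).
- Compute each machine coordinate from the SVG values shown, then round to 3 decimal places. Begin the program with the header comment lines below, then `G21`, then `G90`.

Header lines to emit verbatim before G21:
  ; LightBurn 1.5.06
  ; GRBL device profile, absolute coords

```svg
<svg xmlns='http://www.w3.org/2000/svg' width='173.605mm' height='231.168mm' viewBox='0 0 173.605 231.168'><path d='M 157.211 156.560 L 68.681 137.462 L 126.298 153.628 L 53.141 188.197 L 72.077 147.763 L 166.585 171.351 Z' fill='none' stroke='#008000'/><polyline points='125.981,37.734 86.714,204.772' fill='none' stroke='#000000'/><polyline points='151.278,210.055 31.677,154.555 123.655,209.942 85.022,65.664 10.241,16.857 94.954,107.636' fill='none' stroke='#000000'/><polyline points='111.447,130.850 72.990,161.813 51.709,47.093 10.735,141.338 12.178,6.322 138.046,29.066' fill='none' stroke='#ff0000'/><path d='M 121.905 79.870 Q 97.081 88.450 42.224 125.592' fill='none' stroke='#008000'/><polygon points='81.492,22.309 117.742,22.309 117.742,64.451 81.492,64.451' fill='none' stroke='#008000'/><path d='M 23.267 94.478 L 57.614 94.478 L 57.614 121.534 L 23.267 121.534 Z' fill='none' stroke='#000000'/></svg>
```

; LightBurn 1.5.06
; GRBL device profile, absolute coords
G21
G90
G0 X157.211 Y74.608
M3 S830
G01 X68.681 Y93.706 F1159
G01 X126.298 Y77.540
G01 X53.141 Y42.971
G01 X72.077 Y83.405
G01 X166.585 Y59.817
G01 X157.211 Y74.608
M5
G0 X125.981 Y193.434
M3 S151
G01 X86.714 Y26.396 F2435
M5
G0 X151.278 Y21.113
M3 S151
G01 X31.677 Y76.613 F2435
G01 X123.655 Y21.226
G01 X85.022 Y165.504
G01 X10.241 Y214.311
G01 X94.954 Y123.532
M5
G0 X111.447 Y100.318
M3 S515
G01 X72.990 Y69.355 F2409
G01 X51.709 Y184.075
G01 X10.735 Y89.830
G01 X12.178 Y224.846
G01 X138.046 Y202.102
M5
G0 X121.905 Y151.298
M3 S830
G01 X102.019 Y142.404 F1159
G01 X75.458 Y127.164
G01 X42.224 Y105.576
M5
G0 X81.492 Y208.859
M3 S830
G01 X117.742 Y208.859 F1159
G01 X117.742 Y166.717
G01 X81.492 Y166.717
G01 X81.492 Y208.859
M5
G0 X23.267 Y136.690
M3 S151
G01 X57.614 Y136.690 F2435
G01 X57.614 Y109.634
G01 X23.267 Y109.634
G01 X23.267 Y136.690
M5

Since the viewBox matches the mm dimensions, user units are millimetres directly. The only transform is the Y-flip y_m = 231.168 − y_svg.

Shape 1 is a closed polygon drawn with `<path>`. Its stroke #008000 means cut at S830, F1159. After flipping Y the toolpath is (157.211,74.608) → (68.681,93.706) → (126.298,77.540) → (53.141,42.971) → (72.077,83.405) → (166.585,59.817) → (157.211,74.608), returning to the start.

Shape 2 is a line segment drawn with `<polyline>`. Its stroke #000000 means engrave at S151, F2435. After flipping Y the toolpath is (125.981,193.434) → (86.714,26.396).

Shape 3 is a open polyline drawn with `<polyline>`. Its stroke #000000 means engrave at S151, F2435. After flipping Y the toolpath is (151.278,21.113) → (31.677,76.613) → (123.655,21.226) → (85.022,165.504) → (10.241,214.311) → (94.954,123.532).

Shape 4 is a open polyline drawn with `<polyline>`. Its stroke #ff0000 means score at S515, F2409. After flipping Y the toolpath is (111.447,100.318) → (72.990,69.355) → (51.709,184.075) → (10.735,89.830) → (12.178,224.846) → (138.046,202.102).

Shape 5 is a quadratic bezier drawn with `<path>`. Its stroke #008000 means cut at S830, F1159. After flipping Y the toolpath is (121.905,151.298) → (102.019,142.404) → (75.458,127.164) → (42.224,105.576).

Shape 6 is a rectangle drawn with `<polygon>`. Its stroke #008000 means cut at S830, F1159. After flipping Y the toolpath is (81.492,208.859) → (117.742,208.859) → (117.742,166.717) → (81.492,166.717) → (81.492,208.859), returning to the start.

Shape 7 is a rectangle drawn with `<path>`. Its stroke #000000 means engrave at S151, F2435. After flipping Y the toolpath is (23.267,136.690) → (57.614,136.690) → (57.614,109.634) → (23.267,109.634) → (23.267,136.690), returning to the start.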